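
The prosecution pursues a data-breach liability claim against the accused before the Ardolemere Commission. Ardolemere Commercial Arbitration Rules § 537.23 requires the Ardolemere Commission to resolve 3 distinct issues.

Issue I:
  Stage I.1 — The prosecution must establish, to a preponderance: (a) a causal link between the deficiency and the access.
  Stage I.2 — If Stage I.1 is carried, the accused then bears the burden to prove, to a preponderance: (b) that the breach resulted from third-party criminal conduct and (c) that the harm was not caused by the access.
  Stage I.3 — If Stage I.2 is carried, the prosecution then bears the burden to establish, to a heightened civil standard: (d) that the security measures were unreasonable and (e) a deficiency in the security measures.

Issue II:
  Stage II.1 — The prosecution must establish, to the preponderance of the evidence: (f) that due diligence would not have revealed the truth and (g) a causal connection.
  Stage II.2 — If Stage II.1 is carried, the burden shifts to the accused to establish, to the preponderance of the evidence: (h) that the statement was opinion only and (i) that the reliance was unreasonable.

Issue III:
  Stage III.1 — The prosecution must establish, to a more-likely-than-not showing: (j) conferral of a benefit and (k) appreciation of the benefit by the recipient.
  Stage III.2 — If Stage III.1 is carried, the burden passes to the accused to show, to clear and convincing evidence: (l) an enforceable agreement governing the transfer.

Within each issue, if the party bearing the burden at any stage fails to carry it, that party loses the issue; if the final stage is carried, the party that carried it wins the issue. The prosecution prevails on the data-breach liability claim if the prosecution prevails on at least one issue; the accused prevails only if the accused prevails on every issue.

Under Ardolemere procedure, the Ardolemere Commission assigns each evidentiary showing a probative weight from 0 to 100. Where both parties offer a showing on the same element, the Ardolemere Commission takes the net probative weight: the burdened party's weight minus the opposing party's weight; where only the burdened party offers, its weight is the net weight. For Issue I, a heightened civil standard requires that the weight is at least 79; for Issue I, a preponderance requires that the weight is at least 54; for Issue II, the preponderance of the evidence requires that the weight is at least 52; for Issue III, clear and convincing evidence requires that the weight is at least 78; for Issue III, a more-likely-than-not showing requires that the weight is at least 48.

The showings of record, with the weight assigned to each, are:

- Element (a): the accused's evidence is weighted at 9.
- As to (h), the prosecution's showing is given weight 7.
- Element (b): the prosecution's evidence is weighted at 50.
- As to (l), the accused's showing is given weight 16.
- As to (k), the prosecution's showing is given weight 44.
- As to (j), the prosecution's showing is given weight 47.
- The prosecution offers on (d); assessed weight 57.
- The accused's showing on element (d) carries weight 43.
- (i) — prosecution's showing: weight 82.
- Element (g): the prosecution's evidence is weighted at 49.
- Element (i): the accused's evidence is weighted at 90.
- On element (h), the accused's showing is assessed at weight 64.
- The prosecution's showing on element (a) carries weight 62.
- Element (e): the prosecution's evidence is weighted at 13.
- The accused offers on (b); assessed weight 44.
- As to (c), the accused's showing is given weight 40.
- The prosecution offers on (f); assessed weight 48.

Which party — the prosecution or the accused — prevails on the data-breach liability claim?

— Issue I —
Stage I.1 — burden on prosecution; standard: a preponderance (weight is at least 54).
    (a): 62 − 9 = 53 < 54 [not met]
  Not every element is met, so the prosecution fails to carry Stage I.1.
So the accused prevails on this issue.
— Issue II —
At Stage II.1 the prosecution must meet the preponderance of the evidence (weight is at least 52): on (f) the weight is 48, < 52, so (f) does not meet the standard; on (g) the weight is 49, < 52, so (g) does not meet the standard.
  Stage II.1 not carried; the prosecution fails its burden.
So the accused prevails on this issue.
— Issue III —
Stage III.1 — burden on prosecution; standard: a more-likely-than-not showing (weight is at least 48).
    (j): 47 < 48 [not met]
    (k): 44 < 48 [not met]
  Not every element is met, so the prosecution fails to carry Stage III.1.
The accused prevails on this issue.
Per-issue: Issue I → accused; Issue II → accused; Issue III → accused. The prosecution must prevail on at least one issue; overall, the accused prevails.

accused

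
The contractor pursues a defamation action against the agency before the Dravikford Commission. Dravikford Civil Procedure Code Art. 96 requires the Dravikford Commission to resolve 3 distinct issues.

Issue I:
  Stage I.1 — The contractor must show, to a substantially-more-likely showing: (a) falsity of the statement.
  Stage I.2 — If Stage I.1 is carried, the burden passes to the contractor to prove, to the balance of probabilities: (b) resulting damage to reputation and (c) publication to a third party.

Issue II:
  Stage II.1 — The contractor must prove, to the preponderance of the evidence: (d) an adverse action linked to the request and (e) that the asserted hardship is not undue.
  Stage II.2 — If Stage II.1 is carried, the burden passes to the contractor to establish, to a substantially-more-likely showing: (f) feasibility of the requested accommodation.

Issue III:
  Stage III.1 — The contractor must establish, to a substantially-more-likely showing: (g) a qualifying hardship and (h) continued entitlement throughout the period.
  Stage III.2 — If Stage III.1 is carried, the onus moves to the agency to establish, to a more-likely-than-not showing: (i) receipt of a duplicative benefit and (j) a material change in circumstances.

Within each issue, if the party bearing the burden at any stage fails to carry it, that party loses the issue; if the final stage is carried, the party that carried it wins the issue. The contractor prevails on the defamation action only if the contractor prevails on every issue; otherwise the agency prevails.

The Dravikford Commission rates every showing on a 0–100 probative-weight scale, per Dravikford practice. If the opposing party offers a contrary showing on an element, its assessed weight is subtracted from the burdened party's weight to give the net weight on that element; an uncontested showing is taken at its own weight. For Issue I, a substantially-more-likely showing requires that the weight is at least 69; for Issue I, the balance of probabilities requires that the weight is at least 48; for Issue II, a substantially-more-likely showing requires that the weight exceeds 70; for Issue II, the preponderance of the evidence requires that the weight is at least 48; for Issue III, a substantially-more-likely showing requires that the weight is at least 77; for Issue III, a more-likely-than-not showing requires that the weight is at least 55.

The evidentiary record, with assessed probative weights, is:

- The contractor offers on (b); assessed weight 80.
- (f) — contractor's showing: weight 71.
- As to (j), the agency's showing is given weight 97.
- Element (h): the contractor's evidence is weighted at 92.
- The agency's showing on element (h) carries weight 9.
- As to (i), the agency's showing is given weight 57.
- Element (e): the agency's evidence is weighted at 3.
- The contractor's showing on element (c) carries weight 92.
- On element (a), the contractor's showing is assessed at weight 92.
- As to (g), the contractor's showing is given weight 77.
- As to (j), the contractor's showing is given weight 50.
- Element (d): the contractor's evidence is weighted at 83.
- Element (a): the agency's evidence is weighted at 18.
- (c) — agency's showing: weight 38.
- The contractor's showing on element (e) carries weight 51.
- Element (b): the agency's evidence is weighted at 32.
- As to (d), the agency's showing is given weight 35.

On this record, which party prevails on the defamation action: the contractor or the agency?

contractor

— Issue I —
Stage I.1 (contractor, a substantially-more-likely showing, weight is at least 69): (a) net 92−18=74 ≥ 69 — meets.
  Stage I.1 is satisfied; the contractor continues to bear the burden.
Stage I.2 (contractor, the balance of probabilities, weight is at least 48): (b) net 80−32=48 ≥ 48 — meets; (c) net 92−38=54 ≥ 48 — meets.
  All elements met at the final stage.
With every stage satisfied, the contractor prevails on this issue.
— Issue II —
Stage II.1 — burden on contractor; standard: the preponderance of the evidence (weight is at least 48).
    (d): 83 − 35 = 48 ≥ 48 [met]
    (e): 51 − 3 = 48 ≥ 48 [met]
  Stage II.1 carried; the burden remains with the contractor.
Stage II.2 — burden on contractor; standard: a substantially-more-likely showing (weight exceeds 70).
    (f): 71 > 70 [met]
  The contractor carries the last stage.
All stages carried — the contractor prevails on this issue.
— Issue III —
At Stage III.1 the contractor must meet a substantially-more-likely showing (weight is at least 77): on (g) the weight is 77, which does reach 77, so (g) meets the standard; on (h) the weight is 92 less the opposing 9 gives net 83, which does reach 77, so (h) meets the standard.
  Stage III.1 carried; the burden shifts to the agency.
At Stage III.2 the agency must meet a more-likely-than-not showing (weight is at least 55): on (i) the weight is 57, which does reach 55, so (i) meets the standard; on (j) the weight is 97 less the opposing 50 gives net 47, which does not reach 55, so (j) does not meet the standard.
  Stage III.2 not carried; the agency fails its burden.
So the contractor prevails on this issue.
Per-issue: Issue I → contractor; Issue II → contractor; Issue III → contractor. The contractor must prevail on every issue; overall, the contractor prevails.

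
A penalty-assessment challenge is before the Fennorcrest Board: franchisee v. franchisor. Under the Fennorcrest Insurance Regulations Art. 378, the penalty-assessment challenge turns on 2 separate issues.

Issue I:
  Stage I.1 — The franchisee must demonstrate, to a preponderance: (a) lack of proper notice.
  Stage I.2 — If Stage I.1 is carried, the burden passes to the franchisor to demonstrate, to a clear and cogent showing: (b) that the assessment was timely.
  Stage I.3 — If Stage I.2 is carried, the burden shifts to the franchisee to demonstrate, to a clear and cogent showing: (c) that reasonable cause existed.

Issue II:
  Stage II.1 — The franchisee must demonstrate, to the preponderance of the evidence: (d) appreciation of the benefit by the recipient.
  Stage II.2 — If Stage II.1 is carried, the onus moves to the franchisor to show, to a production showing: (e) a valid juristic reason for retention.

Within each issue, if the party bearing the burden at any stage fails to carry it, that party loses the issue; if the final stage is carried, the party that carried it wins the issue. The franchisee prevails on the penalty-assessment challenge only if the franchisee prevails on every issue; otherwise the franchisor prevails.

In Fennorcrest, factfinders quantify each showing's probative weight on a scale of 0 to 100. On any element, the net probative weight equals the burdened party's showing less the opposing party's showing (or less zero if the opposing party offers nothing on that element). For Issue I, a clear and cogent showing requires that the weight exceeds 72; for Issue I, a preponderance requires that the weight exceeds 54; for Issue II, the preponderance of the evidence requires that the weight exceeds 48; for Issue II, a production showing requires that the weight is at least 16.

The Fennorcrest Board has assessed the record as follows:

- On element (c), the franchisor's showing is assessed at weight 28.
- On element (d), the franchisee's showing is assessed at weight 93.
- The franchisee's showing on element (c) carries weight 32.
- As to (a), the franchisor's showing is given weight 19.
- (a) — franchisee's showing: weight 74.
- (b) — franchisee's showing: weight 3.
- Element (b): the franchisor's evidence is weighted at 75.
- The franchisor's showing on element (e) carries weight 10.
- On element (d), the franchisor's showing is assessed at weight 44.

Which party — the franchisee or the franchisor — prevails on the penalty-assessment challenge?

— Issue I —
Stage I.1 — burden on franchisee; standard: a preponderance (weight exceeds 54).
    (a): 74 − 19 = 55 > 54 [met]
  All elements met. The burden passes to the franchisor.
Stage I.2 — burden on franchisor; standard: a clear and cogent showing (weight exceeds 72).
    (b): 75 − 3 = 72 ≤ 72 [not met]
  Stage I.2 not carried; the franchisor fails its burden.
So the franchisee prevails on this issue.
— Issue II —
Stage II.1 — burden on franchisee; standard: the preponderance of the evidence (weight exceeds 48).
    (d): 93 − 44 = 49 > 48 [met]
  Stage II.1 carried; the burden shifts to the franchisor.
Stage II.2 — burden on franchisor; standard: a production showing (weight is at least 16).
    (e): 10 < 16 [not met]
  The franchisor does not carry Stage II.2.
The analysis ends at Stage II.2; the franchisee prevails on this issue.
Per-issue: Issue I → franchisee; Issue II → franchisee. The franchisee must prevail on every issue; overall, the franchisee prevails.

franchisee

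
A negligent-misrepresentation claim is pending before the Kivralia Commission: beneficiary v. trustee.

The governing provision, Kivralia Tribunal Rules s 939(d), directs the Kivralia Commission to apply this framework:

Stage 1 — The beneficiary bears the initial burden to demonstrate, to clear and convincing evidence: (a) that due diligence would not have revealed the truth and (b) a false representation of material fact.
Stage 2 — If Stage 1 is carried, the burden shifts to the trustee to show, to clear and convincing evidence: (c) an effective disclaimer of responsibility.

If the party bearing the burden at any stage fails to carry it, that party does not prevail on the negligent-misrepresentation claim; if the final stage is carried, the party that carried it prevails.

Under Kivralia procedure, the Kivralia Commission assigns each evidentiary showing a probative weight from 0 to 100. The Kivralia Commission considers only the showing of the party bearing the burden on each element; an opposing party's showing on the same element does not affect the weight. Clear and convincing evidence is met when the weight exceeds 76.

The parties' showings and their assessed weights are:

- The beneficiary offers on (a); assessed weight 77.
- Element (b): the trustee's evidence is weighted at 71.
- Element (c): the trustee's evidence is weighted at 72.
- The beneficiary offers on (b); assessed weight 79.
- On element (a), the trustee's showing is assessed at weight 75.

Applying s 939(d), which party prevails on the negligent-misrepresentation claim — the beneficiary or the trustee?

beneficiary

At Stage 1 the beneficiary must meet clear and convincing evidence (weight exceeds 76): on (a) the weight is 77 (the trustee's 75 is given no effect), which does exceed 76, so (a) meets the standard; on (b) the weight is 79 (the trustee's 71 is given no effect), > 76, so (b) meets the standard.
  Stage 1 is satisfied; the onus moves to the trustee.
At Stage 2 the trustee must meet clear and convincing evidence (weight exceeds 76): on (c) the weight is 72, ≤ 76, so (c) does not meet the standard.
  The trustee does not carry Stage 2.
The analysis ends at Stage 2; the beneficiary prevails.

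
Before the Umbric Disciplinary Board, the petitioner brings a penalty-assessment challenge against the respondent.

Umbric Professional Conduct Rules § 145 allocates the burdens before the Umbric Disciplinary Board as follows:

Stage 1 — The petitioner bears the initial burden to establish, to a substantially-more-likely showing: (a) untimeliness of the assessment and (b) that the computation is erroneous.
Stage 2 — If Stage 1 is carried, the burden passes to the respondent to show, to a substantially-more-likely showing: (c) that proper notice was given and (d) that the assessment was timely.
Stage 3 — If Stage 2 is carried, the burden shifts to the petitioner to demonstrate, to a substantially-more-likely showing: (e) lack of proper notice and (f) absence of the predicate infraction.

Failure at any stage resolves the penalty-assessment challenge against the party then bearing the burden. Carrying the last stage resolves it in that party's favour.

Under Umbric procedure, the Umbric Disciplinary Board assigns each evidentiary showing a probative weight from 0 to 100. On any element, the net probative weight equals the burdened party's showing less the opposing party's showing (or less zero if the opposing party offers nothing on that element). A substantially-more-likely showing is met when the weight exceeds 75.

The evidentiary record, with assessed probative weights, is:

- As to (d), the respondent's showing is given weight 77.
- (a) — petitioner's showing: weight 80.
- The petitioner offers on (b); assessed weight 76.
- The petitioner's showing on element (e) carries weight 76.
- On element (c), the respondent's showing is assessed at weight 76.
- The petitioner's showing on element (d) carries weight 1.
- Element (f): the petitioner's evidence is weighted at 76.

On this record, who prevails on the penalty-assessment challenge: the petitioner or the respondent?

Stage 1 — burden on petitioner; standard: a substantially-more-likely showing (weight exceeds 75).
    (a): 80 > 75 [met]
    (b): 76 > 75 [met]
  All elements met. The burden passes to the respondent.
Stage 2 — burden on respondent; standard: a substantially-more-likely showing (weight exceeds 75).
    (c): 76 > 75 [met]
    (d): 77 − 1 = 76 > 75 [met]
  The respondent carries Stage 2; the petitioner now bears the burden.
Stage 3 — burden on petitioner; standard: a substantially-more-likely showing (weight exceeds 75).
    (e): 76 > 75 [met]
    (f): 76 > 75 [met]
  The petitioner carries the last stage.
Every stage carried; the petitioner prevails.

petitioner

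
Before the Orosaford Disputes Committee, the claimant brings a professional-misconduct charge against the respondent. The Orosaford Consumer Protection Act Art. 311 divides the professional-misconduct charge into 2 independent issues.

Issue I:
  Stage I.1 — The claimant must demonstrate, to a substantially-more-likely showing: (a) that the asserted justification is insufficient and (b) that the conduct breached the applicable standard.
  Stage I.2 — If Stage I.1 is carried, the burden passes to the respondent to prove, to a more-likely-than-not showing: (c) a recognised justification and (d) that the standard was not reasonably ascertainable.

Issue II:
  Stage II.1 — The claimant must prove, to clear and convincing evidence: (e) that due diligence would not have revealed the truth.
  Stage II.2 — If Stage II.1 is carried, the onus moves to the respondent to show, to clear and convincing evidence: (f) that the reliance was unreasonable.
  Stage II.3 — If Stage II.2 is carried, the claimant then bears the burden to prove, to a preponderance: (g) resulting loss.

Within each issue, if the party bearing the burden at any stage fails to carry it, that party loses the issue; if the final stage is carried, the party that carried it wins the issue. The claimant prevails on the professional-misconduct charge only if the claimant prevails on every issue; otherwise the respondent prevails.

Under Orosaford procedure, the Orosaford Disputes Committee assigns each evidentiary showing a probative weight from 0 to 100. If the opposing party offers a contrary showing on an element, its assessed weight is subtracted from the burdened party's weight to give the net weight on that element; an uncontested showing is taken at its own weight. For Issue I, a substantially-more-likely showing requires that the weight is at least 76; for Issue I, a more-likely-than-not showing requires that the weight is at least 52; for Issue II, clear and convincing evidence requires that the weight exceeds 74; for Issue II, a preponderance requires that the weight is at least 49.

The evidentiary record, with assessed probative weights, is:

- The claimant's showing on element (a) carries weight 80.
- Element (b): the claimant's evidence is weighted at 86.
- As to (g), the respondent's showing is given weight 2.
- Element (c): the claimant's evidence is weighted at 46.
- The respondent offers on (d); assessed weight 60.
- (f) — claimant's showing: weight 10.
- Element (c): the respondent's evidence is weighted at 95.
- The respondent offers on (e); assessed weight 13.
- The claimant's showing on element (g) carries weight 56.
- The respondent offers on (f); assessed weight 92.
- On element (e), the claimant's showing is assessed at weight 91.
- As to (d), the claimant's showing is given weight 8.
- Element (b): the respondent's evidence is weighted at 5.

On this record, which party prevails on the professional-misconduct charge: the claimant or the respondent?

— Issue I —
Stage I.1 (claimant, a substantially-more-likely showing, weight is at least 76): (a) 80 ≥ 76 — meets; (b) net 86−5=81 ≥ 76 — meets.
  The claimant carries Stage I.1; the respondent now bears the burden.
Stage I.2 (respondent, a more-likely-than-not showing, weight is at least 52): (c) net 95−46=49 < 52 — fails; (d) net 60−8=52 ≥ 52 — meets.
  The respondent does not carry Stage I.2.
The analysis ends at Stage I.2; the claimant prevails on this issue.
— Issue II —
At Stage II.1 the claimant must meet clear and convincing evidence (weight exceeds 74): on (e) the weight is 91 less the opposing 13 gives net 78, > 74, so (e) meets the standard.
  Stage II.1 is satisfied; the onus moves to the respondent.
At Stage II.2 the respondent must meet clear and convincing evidence (weight exceeds 74): on (f) the weight is 92 less the opposing 10 gives net 82, > 74, so (f) meets the standard.
  The respondent carries Stage II.2; the claimant now bears the burden.
At Stage II.3 the claimant must meet a preponderance (weight is at least 49): on (g) the weight is 56 less the opposing 2 gives net 54, which does reach 49, so (g) meets the standard.
  All elements met at the final stage.
Every stage carried; the claimant prevails on this issue.
Per-issue: Issue I → claimant; Issue II → claimant. The claimant must prevail on every issue; overall, the claimant prevails.

claimant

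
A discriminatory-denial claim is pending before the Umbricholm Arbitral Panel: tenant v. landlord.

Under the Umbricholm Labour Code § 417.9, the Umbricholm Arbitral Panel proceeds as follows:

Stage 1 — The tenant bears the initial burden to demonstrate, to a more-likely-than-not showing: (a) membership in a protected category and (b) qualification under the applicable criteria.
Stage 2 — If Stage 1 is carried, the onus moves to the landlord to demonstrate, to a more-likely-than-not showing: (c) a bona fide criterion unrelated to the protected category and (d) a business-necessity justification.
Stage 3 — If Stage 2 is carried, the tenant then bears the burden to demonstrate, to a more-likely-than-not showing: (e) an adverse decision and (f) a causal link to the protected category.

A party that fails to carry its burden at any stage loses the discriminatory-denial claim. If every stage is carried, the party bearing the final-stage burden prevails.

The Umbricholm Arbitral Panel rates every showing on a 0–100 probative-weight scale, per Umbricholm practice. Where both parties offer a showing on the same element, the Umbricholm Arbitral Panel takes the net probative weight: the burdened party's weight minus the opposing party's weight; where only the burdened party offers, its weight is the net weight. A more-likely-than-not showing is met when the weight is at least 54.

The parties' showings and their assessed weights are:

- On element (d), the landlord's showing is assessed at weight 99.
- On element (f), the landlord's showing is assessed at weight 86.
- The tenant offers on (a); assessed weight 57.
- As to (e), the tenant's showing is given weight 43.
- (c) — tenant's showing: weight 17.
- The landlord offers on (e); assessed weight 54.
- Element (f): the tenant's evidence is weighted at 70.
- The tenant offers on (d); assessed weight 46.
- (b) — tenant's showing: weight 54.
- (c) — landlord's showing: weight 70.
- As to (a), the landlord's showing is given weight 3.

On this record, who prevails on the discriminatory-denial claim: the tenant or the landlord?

At Stage 1 the tenant must meet a more-likely-than-not showing (weight is at least 54): on (a) the weight is 57 less the opposing 3 gives net 54, which does reach 54, so (a) meets the standard; on (b) the weight is 54, which does reach 54, so (b) meets the standard.
  All elements met. The burden passes to the landlord.
At Stage 2 the landlord must meet a more-likely-than-not showing (weight is at least 54): on (c) the weight is 70 less the opposing 17 gives net 53, which does not reach 54, so (c) does not meet the standard; on (d) the weight is 99 less the opposing 46 gives net 53, which does not reach 54, so (d) does not meet the standard.
  Stage 2 not carried; the landlord fails its burden.
The tenant prevails.

tenant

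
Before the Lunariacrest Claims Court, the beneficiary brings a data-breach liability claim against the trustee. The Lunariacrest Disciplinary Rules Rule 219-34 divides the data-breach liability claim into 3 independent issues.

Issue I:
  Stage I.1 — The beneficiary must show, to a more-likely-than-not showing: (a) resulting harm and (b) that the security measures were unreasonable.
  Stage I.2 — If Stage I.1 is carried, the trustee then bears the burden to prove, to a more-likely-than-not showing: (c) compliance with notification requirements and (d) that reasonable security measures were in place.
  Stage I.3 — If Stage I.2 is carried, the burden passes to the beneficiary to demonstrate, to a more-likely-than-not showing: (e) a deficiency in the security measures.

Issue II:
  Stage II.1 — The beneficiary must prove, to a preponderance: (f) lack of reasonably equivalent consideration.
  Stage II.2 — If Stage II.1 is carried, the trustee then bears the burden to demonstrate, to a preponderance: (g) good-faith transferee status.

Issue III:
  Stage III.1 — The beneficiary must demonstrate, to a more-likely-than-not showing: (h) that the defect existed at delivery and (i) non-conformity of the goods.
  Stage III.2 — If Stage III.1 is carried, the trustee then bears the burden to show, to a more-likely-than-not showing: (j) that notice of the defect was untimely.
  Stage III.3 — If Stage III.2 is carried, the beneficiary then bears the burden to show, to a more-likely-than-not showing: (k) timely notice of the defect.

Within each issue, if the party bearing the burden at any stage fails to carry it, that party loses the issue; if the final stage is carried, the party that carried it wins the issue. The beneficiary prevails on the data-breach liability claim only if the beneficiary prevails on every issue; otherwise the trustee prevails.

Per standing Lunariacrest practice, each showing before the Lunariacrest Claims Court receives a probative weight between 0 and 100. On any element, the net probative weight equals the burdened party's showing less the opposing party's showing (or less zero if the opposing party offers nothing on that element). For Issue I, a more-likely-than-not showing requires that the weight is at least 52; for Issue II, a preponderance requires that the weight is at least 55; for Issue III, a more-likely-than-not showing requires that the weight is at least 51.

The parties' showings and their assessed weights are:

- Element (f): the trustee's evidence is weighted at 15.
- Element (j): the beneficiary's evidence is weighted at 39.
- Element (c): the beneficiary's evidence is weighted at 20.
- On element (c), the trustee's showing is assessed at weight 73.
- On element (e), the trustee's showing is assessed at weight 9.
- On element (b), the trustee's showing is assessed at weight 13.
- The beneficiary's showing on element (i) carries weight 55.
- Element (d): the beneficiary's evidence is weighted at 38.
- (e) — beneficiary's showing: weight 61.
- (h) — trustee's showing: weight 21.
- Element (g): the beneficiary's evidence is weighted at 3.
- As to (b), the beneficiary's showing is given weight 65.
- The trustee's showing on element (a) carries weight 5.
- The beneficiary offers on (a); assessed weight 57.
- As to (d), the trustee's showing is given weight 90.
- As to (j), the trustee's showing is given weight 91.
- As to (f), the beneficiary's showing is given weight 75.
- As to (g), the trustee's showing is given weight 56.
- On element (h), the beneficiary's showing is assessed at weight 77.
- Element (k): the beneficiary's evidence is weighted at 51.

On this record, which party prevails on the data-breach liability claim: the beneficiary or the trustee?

— Issue I —
At Stage I.1 the beneficiary must meet a more-likely-than-not showing (weight is at least 52): on (a) the weight is 57 less the opposing 5 gives net 52, ≥ 52, so (a) meets the standard; on (b) the weight is 65 less the opposing 13 gives net 52, ≥ 52, so (b) meets the standard.
  Stage I.1 is satisfied; the onus moves to the trustee.
At Stage I.2 the trustee must meet a more-likely-than-not showing (weight is at least 52): on (c) the weight is 73 less the opposing 20 gives net 53, which does reach 52, so (c) meets the standard; on (d) the weight is 90 less the opposing 38 gives net 52, ≥ 52, so (d) meets the standard.
  The trustee carries Stage I.2; the beneficiary now bears the burden.
At Stage I.3 the beneficiary must meet a more-likely-than-not showing (weight is at least 52): on (e) the weight is 61 less the opposing 9 gives net 52, ≥ 52, so (e) meets the standard.
  All elements met at the final stage.
All stages carried — the beneficiary prevails on this issue.
— Issue II —
Stage II.1 (beneficiary, a preponderance, weight is at least 55): (f) net 75−15=60 ≥ 55 — meets.
  Stage II.1 carried; the burden shifts to the trustee.
Stage II.2 (trustee, a preponderance, weight is at least 55): (g) net 56−3=53 < 55 — fails.
  Not every element is met, so the trustee fails to carry Stage II.2.
So the beneficiary prevails on this issue.
— Issue III —
At Stage III.1 the beneficiary must meet a more-likely-than-not showing (weight is at least 51): on (h) the weight is 77 less the opposing 21 gives net 56, ≥ 51, so (h) meets the standard; on (i) the weight is 55, ≥ 51, so (i) meets the standard.
  Stage III.1 is satisfied; the onus moves to the trustee.
At Stage III.2 the trustee must meet a more-likely-than-not showing (weight is at least 51): on (j) the weight is 91 less the opposing 39 gives net 52, which does reach 51, so (j) meets the standard.
  The trustee carries Stage III.2; the beneficiary now bears the burden.
At Stage III.3 the beneficiary must meet a more-likely-than-not showing (weight is at least 51): on (k) the weight is 51, ≥ 51, so (k) meets the standard.
  The beneficiary carries the last stage.
With every stage satisfied, the beneficiary prevails on this issue.
Per-issue: Issue I → beneficiary; Issue II → beneficiary; Issue III → beneficiary. The beneficiary must prevail on every issue; overall, the beneficiary prevails.

beneficiary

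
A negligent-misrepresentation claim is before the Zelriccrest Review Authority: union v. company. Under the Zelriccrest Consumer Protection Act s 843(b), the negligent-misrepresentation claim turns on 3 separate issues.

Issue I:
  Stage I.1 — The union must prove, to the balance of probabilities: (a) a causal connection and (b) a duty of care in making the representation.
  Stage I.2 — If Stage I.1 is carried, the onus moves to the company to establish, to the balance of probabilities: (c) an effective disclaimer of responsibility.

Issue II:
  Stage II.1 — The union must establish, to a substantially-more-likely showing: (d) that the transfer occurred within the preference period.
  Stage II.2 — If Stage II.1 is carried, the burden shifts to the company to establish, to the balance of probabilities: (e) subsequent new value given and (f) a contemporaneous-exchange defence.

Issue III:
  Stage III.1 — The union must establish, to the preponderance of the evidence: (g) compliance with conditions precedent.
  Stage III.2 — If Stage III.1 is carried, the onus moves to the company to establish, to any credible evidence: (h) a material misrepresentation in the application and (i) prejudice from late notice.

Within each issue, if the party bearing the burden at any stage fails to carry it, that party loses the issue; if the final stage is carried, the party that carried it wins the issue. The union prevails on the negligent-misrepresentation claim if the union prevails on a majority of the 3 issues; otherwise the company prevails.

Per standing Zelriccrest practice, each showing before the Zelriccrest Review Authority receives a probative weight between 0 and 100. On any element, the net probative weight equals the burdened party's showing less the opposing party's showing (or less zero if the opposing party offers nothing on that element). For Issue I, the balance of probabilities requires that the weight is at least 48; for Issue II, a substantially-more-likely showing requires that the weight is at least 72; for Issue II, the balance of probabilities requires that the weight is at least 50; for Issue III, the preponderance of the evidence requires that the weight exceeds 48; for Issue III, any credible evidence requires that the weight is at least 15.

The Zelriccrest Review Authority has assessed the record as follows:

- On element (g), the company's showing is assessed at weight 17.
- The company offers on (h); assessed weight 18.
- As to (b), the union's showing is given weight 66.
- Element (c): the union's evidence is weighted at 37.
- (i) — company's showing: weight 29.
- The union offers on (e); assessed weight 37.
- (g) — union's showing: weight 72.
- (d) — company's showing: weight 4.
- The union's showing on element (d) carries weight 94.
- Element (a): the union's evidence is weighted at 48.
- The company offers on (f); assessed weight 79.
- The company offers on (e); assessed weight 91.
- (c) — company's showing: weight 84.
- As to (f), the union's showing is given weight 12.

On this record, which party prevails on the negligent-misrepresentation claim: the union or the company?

— Issue I —
Stage I.1 — burden on union; standard: the balance of probabilities (weight is at least 48).
    (a): 48 ≥ 48 [met]
    (b): 66 ≥ 48 [met]
  All elements met. The burden passes to the company.
Stage I.2 — burden on company; standard: the balance of probabilities (weight is at least 48).
    (c): 84 − 37 = 47 < 48 [not met]
  Not every element is met, so the company fails to carry Stage I.2.
The analysis ends at Stage I.2; the union prevails on this issue.
— Issue II —
Stage II.1 (union, a substantially-more-likely showing, weight is at least 72): (d) net 94−4=90 ≥ 72 — meets.
  All elements met. The burden passes to the company.
Stage II.2 (company, the balance of probabilities, weight is at least 50): (e) net 91−37=54 ≥ 50 — meets; (f) net 79−12=67 ≥ 50 — meets.
  All elements met at the final stage.
All stages carried — the company prevails on this issue.
— Issue III —
Stage III.1 — burden on union; standard: the preponderance of the evidence (weight exceeds 48).
    (g): 72 − 17 = 55 > 48 [met]
  All elements met. The burden passes to the company.
Stage III.2 — burden on company; standard: any credible evidence (weight is at least 15).
    (h): 18 ≥ 15 [met]
    (i): 29 ≥ 15 [met]
  The company carries the last stage.
All stages carried — the company prevails on this issue.
Per-issue: Issue I → union; Issue II → company; Issue III → company. The union must prevail on a majority of issues; overall, the company prevails.

company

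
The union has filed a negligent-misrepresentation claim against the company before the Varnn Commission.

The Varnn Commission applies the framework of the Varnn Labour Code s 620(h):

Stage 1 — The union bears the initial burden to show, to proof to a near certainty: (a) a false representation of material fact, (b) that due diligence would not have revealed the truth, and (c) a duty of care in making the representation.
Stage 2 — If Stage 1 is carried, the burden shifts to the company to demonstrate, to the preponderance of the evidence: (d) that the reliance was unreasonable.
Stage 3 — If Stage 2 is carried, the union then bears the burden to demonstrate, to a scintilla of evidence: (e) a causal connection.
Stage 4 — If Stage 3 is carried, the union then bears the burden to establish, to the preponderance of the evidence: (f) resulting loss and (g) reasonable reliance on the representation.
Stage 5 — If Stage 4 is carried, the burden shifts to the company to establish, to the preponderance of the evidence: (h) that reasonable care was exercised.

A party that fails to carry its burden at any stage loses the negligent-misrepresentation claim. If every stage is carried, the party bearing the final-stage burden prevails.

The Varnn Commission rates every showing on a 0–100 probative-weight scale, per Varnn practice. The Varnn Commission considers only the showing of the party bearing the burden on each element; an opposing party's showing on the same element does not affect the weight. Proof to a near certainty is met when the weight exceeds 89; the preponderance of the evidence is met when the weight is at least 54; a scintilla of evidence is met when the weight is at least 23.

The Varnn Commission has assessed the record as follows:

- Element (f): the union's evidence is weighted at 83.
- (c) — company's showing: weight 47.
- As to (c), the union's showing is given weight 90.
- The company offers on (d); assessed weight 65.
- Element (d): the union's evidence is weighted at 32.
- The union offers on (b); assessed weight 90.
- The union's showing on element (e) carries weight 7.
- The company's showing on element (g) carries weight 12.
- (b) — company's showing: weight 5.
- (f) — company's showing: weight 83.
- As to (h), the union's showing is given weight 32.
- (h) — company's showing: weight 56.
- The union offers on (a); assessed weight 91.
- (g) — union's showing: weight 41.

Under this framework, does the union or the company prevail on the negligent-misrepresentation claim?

Stage 1 (union, proof to a near certainty, weight exceeds 89): (a) 91 > 89 — meets; (b) 90 (company's 5 disregarded) > 89 — meets; (c) 90 (company's 47 disregarded) > 89 — meets.
  Stage 1 is satisfied; the onus moves to the company.
Stage 2 (company, the preponderance of the evidence, weight is at least 54): (d) 65 (union's 32 disregarded) ≥ 54 — meets.
  All elements met. The burden passes to the union.
Stage 3 (union, a scintilla of evidence, weight is at least 23): (e) 7 < 23 — fails.
  Not every element is met, so the union fails to carry Stage 3.
So the company prevails.

company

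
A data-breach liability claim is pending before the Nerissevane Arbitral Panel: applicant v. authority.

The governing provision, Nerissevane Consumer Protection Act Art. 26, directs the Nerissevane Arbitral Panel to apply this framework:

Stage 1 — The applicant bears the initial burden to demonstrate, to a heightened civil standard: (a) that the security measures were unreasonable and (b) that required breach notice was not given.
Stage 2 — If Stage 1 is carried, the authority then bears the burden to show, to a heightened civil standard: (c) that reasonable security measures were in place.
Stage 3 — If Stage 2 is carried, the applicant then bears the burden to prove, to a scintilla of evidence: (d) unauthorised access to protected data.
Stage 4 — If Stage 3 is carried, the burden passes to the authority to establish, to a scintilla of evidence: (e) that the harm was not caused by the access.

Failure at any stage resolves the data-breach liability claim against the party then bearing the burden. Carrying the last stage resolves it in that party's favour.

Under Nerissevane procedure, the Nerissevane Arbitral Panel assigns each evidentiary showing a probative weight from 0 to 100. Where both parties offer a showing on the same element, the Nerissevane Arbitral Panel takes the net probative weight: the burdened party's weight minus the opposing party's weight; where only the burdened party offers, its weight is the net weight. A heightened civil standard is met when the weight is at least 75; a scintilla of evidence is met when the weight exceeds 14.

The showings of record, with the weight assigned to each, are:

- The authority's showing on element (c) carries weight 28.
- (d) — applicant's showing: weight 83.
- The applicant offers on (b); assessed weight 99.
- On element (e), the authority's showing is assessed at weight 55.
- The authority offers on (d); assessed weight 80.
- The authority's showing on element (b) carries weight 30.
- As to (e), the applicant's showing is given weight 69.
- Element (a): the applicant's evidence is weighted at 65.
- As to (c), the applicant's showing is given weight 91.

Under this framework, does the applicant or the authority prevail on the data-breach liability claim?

At Stage 1 the applicant must meet a heightened civil standard (weight is at least 75): on (a) the weight is 65, < 75, so (a) does not meet the standard; on (b) the weight is 99 less the opposing 30 gives net 69, which does not reach 75, so (b) does not meet the standard.
  The applicant does not carry Stage 1.
The authority prevails.

authority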